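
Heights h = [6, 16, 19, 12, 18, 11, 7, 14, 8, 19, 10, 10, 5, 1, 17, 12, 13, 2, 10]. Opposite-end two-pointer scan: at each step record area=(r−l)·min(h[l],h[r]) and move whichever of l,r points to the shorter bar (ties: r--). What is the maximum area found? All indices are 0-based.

max area = 208

[0,18] min(6,10)*18=108 best=108 * → l++
[1,18] min(16,10)*17=170 best=170 * → r--
[1,17] min(16,2)*16=32 best=170 → r--
[1,16] min(16,13)*15=195 best=195 * → r--
[1,15] min(16,12)*14=168 best=195 → r--
[1,14] min(16,17)*13=208 best=208 * → l++
[2,14] min(19,17)*12=204 best=208 → r--
[2,13] min(19,1)*11=11 best=208 → r--
[2,12] min(19,5)*10=50 best=208 → r--
[2,11] min(19,10)*9=90 best=208 → r--
[2,10] min(19,10)*8=80 best=208 → r--
[2,9] min(19,19)*7=133 best=208 → r--
[2,8] min(19,8)*6=48 best=208 → r--
[2,7] min(19,14)*5=70 best=208 → r--
[2,6] min(19,7)*4=28 best=208 → r--
[2,5] min(19,11)*3=33 best=208 → r--
[2,4] min(19,18)*2=36 best=208 → r--
[2,3] min(19,12)*1=12 best=208 → r--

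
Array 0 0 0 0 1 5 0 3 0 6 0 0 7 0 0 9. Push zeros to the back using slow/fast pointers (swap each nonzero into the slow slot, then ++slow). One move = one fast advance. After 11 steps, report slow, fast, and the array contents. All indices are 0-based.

(s=0,f=0) a[fast]=0 → fast++
(s=0,f=1) a[fast]=0 → fast++
(s=0,f=2) a[fast]=0 → fast++
(s=0,f=3) a[fast]=0 → fast++
(s=0,f=4) a[fast]=1≠0 swap→a[0]=1 → slow++,fast++
(s=1,f=5) a[fast]=5≠0 swap→a[1]=5 → slow++,fast++
(s=2,f=6) a[fast]=0 → fast++
(s=2,f=7) a[fast]=3≠0 swap→a[2]=3 → slow++,fast++
(s=3,f=8) a[fast]=0 → fast++
(s=3,f=9) a[fast]=6≠0 swap→a[3]=6 → slow++,fast++
(s=4,f=10) a[fast]=0 → fast++

slow=4, fast=11, a=[1, 5, 3, 6, 0, 0, 0, 0, 0, 0, 0, 0, 7, 0, 0, 9]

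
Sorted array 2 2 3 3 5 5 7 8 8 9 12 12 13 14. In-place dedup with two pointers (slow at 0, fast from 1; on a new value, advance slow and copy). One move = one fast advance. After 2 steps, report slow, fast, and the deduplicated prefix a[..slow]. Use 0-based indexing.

(s=0,f=1) a[fast]=2=a[slow] dup → fast++
(s=0,f=2) a[fast]=3≠a[slow]=2 write a[1]=3 → slow++,fast++

slow=1, fast=3, prefix=[2, 3]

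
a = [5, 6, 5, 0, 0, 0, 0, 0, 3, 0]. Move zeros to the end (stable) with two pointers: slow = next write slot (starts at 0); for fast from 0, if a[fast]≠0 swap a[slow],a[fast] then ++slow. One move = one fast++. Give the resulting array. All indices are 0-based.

slow=0 fast=0: a[fast]=5≠0 swap→a[0]=5, slow++,fast++
slow=1 fast=1: a[fast]=6≠0 swap→a[1]=6, slow++,fast++
slow=2 fast=2: a[fast]=5≠0 swap→a[2]=5, slow++,fast++
slow=3 fast=3: a[fast]=0, fast++
slow=3 fast=4: a[fast]=0, fast++
slow=3 fast=5: a[fast]=0, fast++
slow=3 fast=6: a[fast]=0, fast++
slow=3 fast=7: a[fast]=0, fast++
slow=3 fast=8: a[fast]=3≠0 swap→a[3]=3, slow++,fast++
slow=4 fast=9: a[fast]=0, fast++

[5, 6, 5, 3, 0, 0, 0, 0, 0, 0]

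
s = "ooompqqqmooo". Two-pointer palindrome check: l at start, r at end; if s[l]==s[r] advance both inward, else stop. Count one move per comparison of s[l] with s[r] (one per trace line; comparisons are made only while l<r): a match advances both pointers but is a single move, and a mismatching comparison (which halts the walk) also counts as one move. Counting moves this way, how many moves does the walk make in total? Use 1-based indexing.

[1,12] 'o'=='o' → l++,r--
[2,11] 'o'=='o' → l++,r--
[3,10] 'o'=='o' → l++,r--
[4,9] 'm'=='m' → l++,r--
[5,8] 'p'!='q' → stop

5 moves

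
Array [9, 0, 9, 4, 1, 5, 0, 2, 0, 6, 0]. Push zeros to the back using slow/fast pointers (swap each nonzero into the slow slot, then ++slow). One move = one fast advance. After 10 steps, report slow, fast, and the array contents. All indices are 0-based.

slow=0 fast=0: a[fast]=9≠0 swap→a[0]=9, slow++,fast++
slow=1 fast=1: a[fast]=0, fast++
slow=1 fast=2: a[fast]=9≠0 swap→a[1]=9, slow++,fast++
slow=2 fast=3: a[fast]=4≠0 swap→a[2]=4, slow++,fast++
slow=3 fast=4: a[fast]=1≠0 swap→a[3]=1, slow++,fast++
slow=4 fast=5: a[fast]=5≠0 swap→a[4]=5, slow++,fast++
slow=5 fast=6: a[fast]=0, fast++
slow=5 fast=7: a[fast]=2≠0 swap→a[5]=2, slow++,fast++
slow=6 fast=8: a[fast]=0, fast++
slow=6 fast=9: a[fast]=6≠0 swap→a[6]=6, slow++,fast++

slow=7, fast=10, a=[9, 9, 4, 1, 5, 2, 6, 0, 0, 0, 0]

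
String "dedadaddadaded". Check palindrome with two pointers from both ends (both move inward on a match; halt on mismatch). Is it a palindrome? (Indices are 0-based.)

[0,13] 'd'=='d' → l++,r--
[1,12] 'e'=='e' → l++,r--
[2,11] 'd'=='d' → l++,r--
[3,10] 'a'=='a' → l++,r--
[4,9] 'd'=='d' → l++,r--
[5,8] 'a'=='a' → l++,r--
[6,7] 'd'=='d' → l++,r--

palindrome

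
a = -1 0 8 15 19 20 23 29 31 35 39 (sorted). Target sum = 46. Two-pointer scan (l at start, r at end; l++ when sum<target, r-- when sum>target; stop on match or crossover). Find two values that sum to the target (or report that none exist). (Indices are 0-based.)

l=0 r=10: -1+39=38 <46, l++
l=1 r=10: 0+39=39 <46, l++
l=2 r=10: 8+39=47 >46, r--
l=2 r=9: 8+35=43 <46, l++
l=3 r=9: 15+35=50 >46, r--
l=3 r=8: 15+31=46, found

(15, 31)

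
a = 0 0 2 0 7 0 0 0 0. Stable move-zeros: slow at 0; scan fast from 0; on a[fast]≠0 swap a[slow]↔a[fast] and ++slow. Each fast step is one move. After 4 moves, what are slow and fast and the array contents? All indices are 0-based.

slow=1, fast=4, a=[2, 0, 0, 0, 7, 0, 0, 0, 0]

(s=0,f=0) a[fast]=0 → fast++
(s=0,f=1) a[fast]=0 → fast++
(s=0,f=2) a[fast]=2≠0 swap→a[0]=2 → slow++,fast++
(s=1,f=3) a[fast]=0 → fast++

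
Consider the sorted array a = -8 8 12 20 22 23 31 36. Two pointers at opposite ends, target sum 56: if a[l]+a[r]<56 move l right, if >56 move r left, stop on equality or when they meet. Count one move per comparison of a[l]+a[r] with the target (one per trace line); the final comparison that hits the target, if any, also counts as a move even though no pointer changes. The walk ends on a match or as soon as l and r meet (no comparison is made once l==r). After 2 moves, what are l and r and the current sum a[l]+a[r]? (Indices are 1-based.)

l=3, r=8, sum=48

[1,8] -8+36=28 <56 → l++
[2,8] 8+36=44 <56 → l++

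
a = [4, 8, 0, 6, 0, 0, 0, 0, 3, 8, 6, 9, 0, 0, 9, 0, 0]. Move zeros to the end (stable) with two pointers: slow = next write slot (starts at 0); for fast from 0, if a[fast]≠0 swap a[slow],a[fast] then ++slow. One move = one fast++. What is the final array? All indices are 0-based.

[4, 8, 6, 3, 8, 6, 9, 9, 0, 0, 0, 0, 0, 0, 0, 0, 0]

slow=0 fast=0: a[fast]=4≠0 swap→a[0]=4, slow++,fast++
slow=1 fast=1: a[fast]=8≠0 swap→a[1]=8, slow++,fast++
slow=2 fast=2: a[fast]=0, fast++
slow=2 fast=3: a[fast]=6≠0 swap→a[2]=6, slow++,fast++
slow=3 fast=4: a[fast]=0, fast++
slow=3 fast=5: a[fast]=0, fast++
slow=3 fast=6: a[fast]=0, fast++
slow=3 fast=7: a[fast]=0, fast++
slow=3 fast=8: a[fast]=3≠0 swap→a[3]=3, slow++,fast++
slow=4 fast=9: a[fast]=8≠0 swap→a[4]=8, slow++,fast++
slow=5 fast=10: a[fast]=6≠0 swap→a[5]=6, slow++,fast++
slow=6 fast=11: a[fast]=9≠0 swap→a[6]=9, slow++,fast++
slow=7 fast=12: a[fast]=0, fast++
slow=7 fast=13: a[fast]=0, fast++
slow=7 fast=14: a[fast]=9≠0 swap→a[7]=9, slow++,fast++
slow=8 fast=15: a[fast]=0, fast++
slow=8 fast=16: a[fast]=0, fast++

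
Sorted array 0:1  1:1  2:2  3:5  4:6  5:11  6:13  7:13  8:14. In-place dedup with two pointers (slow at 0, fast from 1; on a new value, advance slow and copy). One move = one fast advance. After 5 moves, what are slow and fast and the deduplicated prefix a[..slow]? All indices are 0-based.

slow=0 fast=1: a[fast]=1=a[slow] dup, fast++
slow=0 fast=2: a[fast]=2≠a[slow]=1 write a[1]=2, slow++,fast++
slow=1 fast=3: a[fast]=5≠a[slow]=2 write a[2]=5, slow++,fast++
slow=2 fast=4: a[fast]=6≠a[slow]=5 write a[3]=6, slow++,fast++
slow=3 fast=5: a[fast]=11≠a[slow]=6 write a[4]=11, slow++,fast++

slow=4, fast=6, prefix=[1, 2, 5, 6, 11]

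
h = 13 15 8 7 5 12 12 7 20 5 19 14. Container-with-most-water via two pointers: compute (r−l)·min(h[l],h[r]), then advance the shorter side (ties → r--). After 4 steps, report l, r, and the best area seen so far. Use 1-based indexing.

l=4, r=11, best area=143

[1,12] min(13,14)*11=143 best=143 * → l++
[2,12] min(15,14)*10=140 best=143 → r--
[2,11] min(15,19)*9=135 best=143 → l++
[3,11] min(8,19)*8=64 best=143 → l++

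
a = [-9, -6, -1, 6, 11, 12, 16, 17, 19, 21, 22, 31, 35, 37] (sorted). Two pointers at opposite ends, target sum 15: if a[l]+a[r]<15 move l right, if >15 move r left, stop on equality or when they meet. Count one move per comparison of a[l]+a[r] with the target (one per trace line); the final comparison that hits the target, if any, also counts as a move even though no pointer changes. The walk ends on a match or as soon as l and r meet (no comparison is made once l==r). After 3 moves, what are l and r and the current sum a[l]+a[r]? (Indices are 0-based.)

[0,13] -9+37=28 >15 → r--
[0,12] -9+35=26 >15 → r--
[0,11] -9+31=22 >15 → r--

l=0, r=10, sum=13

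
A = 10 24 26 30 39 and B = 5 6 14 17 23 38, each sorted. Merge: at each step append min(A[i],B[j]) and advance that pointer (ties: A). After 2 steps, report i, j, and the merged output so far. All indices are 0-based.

i=0, j=2, merged so far=[5, 6]

i=0 j=0: A[i]=10>B[j]=5 take 5, j++
i=0 j=1: A[i]=10>B[j]=6 take 6, j++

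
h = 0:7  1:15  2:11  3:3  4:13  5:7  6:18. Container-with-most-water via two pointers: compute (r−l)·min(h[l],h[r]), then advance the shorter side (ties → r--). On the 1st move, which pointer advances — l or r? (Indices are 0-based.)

l

[0,6] min(7,18)*6=42 best=42 * → l++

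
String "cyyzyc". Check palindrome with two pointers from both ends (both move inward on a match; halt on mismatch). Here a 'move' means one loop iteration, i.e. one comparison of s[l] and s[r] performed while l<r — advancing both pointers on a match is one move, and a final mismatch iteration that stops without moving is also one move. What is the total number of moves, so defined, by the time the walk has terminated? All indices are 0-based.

3 moves

l=0 r=5: 'c'=='c', l++,r--
l=1 r=4: 'y'=='y', l++,r--
l=2 r=3: 'y'!='z', stop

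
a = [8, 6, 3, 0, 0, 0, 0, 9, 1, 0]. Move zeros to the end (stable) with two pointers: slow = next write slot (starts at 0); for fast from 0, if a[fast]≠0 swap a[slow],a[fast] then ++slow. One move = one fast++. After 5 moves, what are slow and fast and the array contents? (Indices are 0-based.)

(s=0,f=0) a[fast]=8≠0 swap→a[0]=8 → slow++,fast++
(s=1,f=1) a[fast]=6≠0 swap→a[1]=6 → slow++,fast++
(s=2,f=2) a[fast]=3≠0 swap→a[2]=3 → slow++,fast++
(s=3,f=3) a[fast]=0 → fast++
(s=3,f=4) a[fast]=0 → fast++

slow=3, fast=5, a=[8, 6, 3, 0, 0, 0, 0, 9, 1, 0]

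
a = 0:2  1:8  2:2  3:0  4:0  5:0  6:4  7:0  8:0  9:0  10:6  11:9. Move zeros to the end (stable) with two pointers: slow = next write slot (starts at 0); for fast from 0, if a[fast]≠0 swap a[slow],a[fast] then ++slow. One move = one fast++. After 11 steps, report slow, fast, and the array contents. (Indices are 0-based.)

slow=5, fast=11, a=[2, 8, 2, 4, 6, 0, 0, 0, 0, 0, 0, 9]

slow=0 fast=0: a[fast]=2≠0 swap→a[0]=2, slow++,fast++
slow=1 fast=1: a[fast]=8≠0 swap→a[1]=8, slow++,fast++
slow=2 fast=2: a[fast]=2≠0 swap→a[2]=2, slow++,fast++
slow=3 fast=3: a[fast]=0, fast++
slow=3 fast=4: a[fast]=0, fast++
slow=3 fast=5: a[fast]=0, fast++
slow=3 fast=6: a[fast]=4≠0 swap→a[3]=4, slow++,fast++
slow=4 fast=7: a[fast]=0, fast++
slow=4 fast=8: a[fast]=0, fast++
slow=4 fast=9: a[fast]=0, fast++
slow=4 fast=10: a[fast]=6≠0 swap→a[4]=6, slow++,fast++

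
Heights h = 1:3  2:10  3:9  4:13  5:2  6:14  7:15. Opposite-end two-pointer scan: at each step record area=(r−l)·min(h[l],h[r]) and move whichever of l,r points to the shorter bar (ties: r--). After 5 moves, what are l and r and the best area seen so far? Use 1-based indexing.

[1,7] min(3,15)*6=18 best=18 * → l++
[2,7] min(10,15)*5=50 best=50 * → l++
[3,7] min(9,15)*4=36 best=50 → l++
[4,7] min(13,15)*3=39 best=50 → l++
[5,7] min(2,15)*2=4 best=50 → l++

l=6, r=7, best area=50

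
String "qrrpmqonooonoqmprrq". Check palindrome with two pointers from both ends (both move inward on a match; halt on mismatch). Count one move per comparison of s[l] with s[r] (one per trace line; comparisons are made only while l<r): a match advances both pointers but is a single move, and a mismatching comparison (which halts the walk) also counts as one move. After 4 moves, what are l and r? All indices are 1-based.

l=5, r=15

l=1 r=19: 'q'=='q', l++,r--
l=2 r=18: 'r'=='r', l++,r--
l=3 r=17: 'r'=='r', l++,r--
l=4 r=16: 'p'=='p', l++,r--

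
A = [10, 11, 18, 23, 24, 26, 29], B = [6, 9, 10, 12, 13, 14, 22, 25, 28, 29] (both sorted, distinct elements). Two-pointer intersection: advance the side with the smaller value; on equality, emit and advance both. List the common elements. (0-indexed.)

intersection = [10, 29]

i=0 j=0: 10>6, j++
i=0 j=1: 10>9, j++
i=0 j=2: 10==10 emit, i++,j++
i=1 j=3: 11<12, i++
i=2 j=3: 18>12, j++
i=2 j=4: 18>13, j++
i=2 j=5: 18>14, j++
i=2 j=6: 18<22, i++
i=3 j=6: 23>22, j++
i=3 j=7: 23<25, i++
i=4 j=7: 24<25, i++
i=5 j=7: 26>25, j++
i=5 j=8: 26<28, i++
i=6 j=8: 29>28, j++
i=6 j=9: 29==29 emit, i++,j++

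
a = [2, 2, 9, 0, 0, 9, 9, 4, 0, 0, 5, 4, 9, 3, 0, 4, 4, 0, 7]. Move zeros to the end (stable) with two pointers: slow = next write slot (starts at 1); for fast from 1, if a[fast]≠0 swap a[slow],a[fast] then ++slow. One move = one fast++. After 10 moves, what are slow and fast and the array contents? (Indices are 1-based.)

slow=7, fast=11, a=[2, 2, 9, 9, 9, 4, 0, 0, 0, 0, 5, 4, 9, 3, 0, 4, 4, 0, 7]

slow=1 fast=1: a[fast]=2≠0 swap→a[1]=2, slow++,fast++
slow=2 fast=2: a[fast]=2≠0 swap→a[2]=2, slow++,fast++
slow=3 fast=3: a[fast]=9≠0 swap→a[3]=9, slow++,fast++
slow=4 fast=4: a[fast]=0, fast++
slow=4 fast=5: a[fast]=0, fast++
slow=4 fast=6: a[fast]=9≠0 swap→a[4]=9, slow++,fast++
slow=5 fast=7: a[fast]=9≠0 swap→a[5]=9, slow++,fast++
slow=6 fast=8: a[fast]=4≠0 swap→a[6]=4, slow++,fast++
slow=7 fast=9: a[fast]=0, fast++
slow=7 fast=10: a[fast]=0, fast++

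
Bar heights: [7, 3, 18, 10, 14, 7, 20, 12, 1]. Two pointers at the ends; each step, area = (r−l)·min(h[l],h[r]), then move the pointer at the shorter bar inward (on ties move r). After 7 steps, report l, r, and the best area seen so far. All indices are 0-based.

[0,8] min(7,1)*8=8 best=8 * → r--
[0,7] min(7,12)*7=49 best=49 * → l++
[1,7] min(3,12)*6=18 best=49 → l++
[2,7] min(18,12)*5=60 best=60 * → r--
[2,6] min(18,20)*4=72 best=72 * → l++
[3,6] min(10,20)*3=30 best=72 → l++
[4,6] min(14,20)*2=28 best=72 → l++

l=5, r=6, best area=72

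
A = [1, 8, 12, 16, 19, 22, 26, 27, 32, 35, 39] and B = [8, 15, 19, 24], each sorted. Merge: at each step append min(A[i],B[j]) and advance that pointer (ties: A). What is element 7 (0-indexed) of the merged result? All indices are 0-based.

merged[7] = 19

i=0 j=0: A[i]=1<=B[j]=8 take 1, i++
i=1 j=0: A[i]=8<=B[j]=8 take 8, i++
i=2 j=0: A[i]=12>B[j]=8 take 8, j++
i=2 j=1: A[i]=12<=B[j]=15 take 12, i++
i=3 j=1: A[i]=16>B[j]=15 take 15, j++
i=3 j=2: A[i]=16<=B[j]=19 take 16, i++
i=4 j=2: A[i]=19<=B[j]=19 take 19, i++
i=5 j=2: A[i]=22>B[j]=19 take 19, j++
i=5 j=3: A[i]=22<=B[j]=24 take 22, i++
i=6 j=3: A[i]=26>B[j]=24 take 24, j++
i=6 j=4: B done, take A[i]=26, i++
i=7 j=4: B done, take A[i]=27, i++
i=8 j=4: B done, take A[i]=32, i++
i=9 j=4: B done, take A[i]=35, i++
i=10 j=4: B done, take A[i]=39, i++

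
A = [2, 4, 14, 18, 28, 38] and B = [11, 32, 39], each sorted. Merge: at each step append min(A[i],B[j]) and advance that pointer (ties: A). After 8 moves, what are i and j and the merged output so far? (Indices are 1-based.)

i=7, j=3, merged so far=[2, 4, 11, 14, 18, 28, 32, 38]

i=1 j=1: A[i]=2<=B[j]=11 take 2, i++
i=2 j=1: A[i]=4<=B[j]=11 take 4, i++
i=3 j=1: A[i]=14>B[j]=11 take 11, j++
i=3 j=2: A[i]=14<=B[j]=32 take 14, i++
i=4 j=2: A[i]=18<=B[j]=32 take 18, i++
i=5 j=2: A[i]=28<=B[j]=32 take 28, i++
i=6 j=2: A[i]=38>B[j]=32 take 32, j++
i=6 j=3: A[i]=38<=B[j]=39 take 38, i++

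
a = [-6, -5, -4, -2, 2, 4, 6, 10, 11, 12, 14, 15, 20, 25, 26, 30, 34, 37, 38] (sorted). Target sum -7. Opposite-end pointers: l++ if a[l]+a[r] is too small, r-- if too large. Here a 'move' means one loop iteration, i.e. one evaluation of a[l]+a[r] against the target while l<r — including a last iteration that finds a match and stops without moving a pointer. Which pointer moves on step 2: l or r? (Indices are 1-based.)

r

l=1 r=19: -6+38=32 >-7, r--
l=1 r=18: -6+37=31 >-7, r--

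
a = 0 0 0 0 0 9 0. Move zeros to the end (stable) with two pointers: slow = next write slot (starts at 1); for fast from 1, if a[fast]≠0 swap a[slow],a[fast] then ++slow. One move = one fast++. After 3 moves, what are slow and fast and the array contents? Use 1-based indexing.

slow=1, fast=4, a=[0, 0, 0, 0, 0, 9, 0]

(s=1,f=1) a[fast]=0 → fast++
(s=1,f=2) a[fast]=0 → fast++
(s=1,f=3) a[fast]=0 → fast++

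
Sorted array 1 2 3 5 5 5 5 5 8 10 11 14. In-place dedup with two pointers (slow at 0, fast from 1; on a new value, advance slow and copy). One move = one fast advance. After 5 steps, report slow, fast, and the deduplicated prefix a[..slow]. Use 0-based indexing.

slow=0 fast=1: a[fast]=2≠a[slow]=1 write a[1]=2, slow++,fast++
slow=1 fast=2: a[fast]=3≠a[slow]=2 write a[2]=3, slow++,fast++
slow=2 fast=3: a[fast]=5≠a[slow]=3 write a[3]=5, slow++,fast++
slow=3 fast=4: a[fast]=5=a[slow] dup, fast++
slow=3 fast=5: a[fast]=5=a[slow] dup, fast++

slow=3, fast=6, prefix=[1, 2, 3, 5]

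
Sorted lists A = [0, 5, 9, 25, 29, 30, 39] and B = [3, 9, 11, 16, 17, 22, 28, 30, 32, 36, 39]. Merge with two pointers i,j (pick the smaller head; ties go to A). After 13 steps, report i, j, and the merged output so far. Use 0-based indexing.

i=6, j=7, merged so far=[0, 3, 5, 9, 9, 11, 16, 17, 22, 25, 28, 29, 30]

i=0 j=0: A[i]=0<=B[j]=3 take 0, i++
i=1 j=0: A[i]=5>B[j]=3 take 3, j++
i=1 j=1: A[i]=5<=B[j]=9 take 5, i++
i=2 j=1: A[i]=9<=B[j]=9 take 9, i++
i=3 j=1: A[i]=25>B[j]=9 take 9, j++
i=3 j=2: A[i]=25>B[j]=11 take 11, j++
i=3 j=3: A[i]=25>B[j]=16 take 16, j++
i=3 j=4: A[i]=25>B[j]=17 take 17, j++
i=3 j=5: A[i]=25>B[j]=22 take 22, j++
i=3 j=6: A[i]=25<=B[j]=28 take 25, i++
i=4 j=6: A[i]=29>B[j]=28 take 28, j++
i=4 j=7: A[i]=29<=B[j]=30 take 29, i++
i=5 j=7: A[i]=30<=B[j]=30 take 30, i++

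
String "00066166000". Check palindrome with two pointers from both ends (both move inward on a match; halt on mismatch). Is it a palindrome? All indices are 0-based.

[0,10] '0'=='0' → l++,r--
[1,9] '0'=='0' → l++,r--
[2,8] '0'=='0' → l++,r--
[3,7] '6'=='6' → l++,r--
[4,6] '6'=='6' → l++,r--

palindrome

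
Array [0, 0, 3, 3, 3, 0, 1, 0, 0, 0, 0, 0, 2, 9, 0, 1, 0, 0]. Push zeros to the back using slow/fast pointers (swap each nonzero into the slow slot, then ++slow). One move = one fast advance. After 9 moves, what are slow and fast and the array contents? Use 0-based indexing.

(s=0,f=0) a[fast]=0 → fast++
(s=0,f=1) a[fast]=0 → fast++
(s=0,f=2) a[fast]=3≠0 swap→a[0]=3 → slow++,fast++
(s=1,f=3) a[fast]=3≠0 swap→a[1]=3 → slow++,fast++
(s=2,f=4) a[fast]=3≠0 swap→a[2]=3 → slow++,fast++
(s=3,f=5) a[fast]=0 → fast++
(s=3,f=6) a[fast]=1≠0 swap→a[3]=1 → slow++,fast++
(s=4,f=7) a[fast]=0 → fast++
(s=4,f=8) a[fast]=0 → fast++

slow=4, fast=9, a=[3, 3, 3, 1, 0, 0, 0, 0, 0, 0, 0, 0, 2, 9, 0, 1, 0, 0]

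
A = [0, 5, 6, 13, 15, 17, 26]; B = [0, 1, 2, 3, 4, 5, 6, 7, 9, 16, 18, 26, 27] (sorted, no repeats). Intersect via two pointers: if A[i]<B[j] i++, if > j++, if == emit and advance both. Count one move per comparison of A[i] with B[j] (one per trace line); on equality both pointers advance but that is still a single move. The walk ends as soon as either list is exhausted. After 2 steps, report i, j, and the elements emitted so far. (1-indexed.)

i=1 j=1: 0==0 emit, i++,j++
i=2 j=2: 5>1, j++

i=2, j=3, emitted=[0]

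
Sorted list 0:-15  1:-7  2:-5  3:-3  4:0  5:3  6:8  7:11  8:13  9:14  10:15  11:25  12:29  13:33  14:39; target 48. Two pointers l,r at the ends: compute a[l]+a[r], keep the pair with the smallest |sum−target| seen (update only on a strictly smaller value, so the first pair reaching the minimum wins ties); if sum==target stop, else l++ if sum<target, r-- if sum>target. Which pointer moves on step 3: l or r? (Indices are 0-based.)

[0,14] -15+39=24 d=24 * → l++
[1,14] -7+39=32 d=16 * → l++
[2,14] -5+39=34 d=14 * → l++

l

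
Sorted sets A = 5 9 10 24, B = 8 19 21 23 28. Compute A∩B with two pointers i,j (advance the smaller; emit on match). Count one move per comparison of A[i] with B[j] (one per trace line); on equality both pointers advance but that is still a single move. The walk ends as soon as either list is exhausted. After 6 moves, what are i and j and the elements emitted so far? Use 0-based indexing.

i=0 j=0: 5<8, i++
i=1 j=0: 9>8, j++
i=1 j=1: 9<19, i++
i=2 j=1: 10<19, i++
i=3 j=1: 24>19, j++
i=3 j=2: 24>21, j++

i=3, j=3, emitted=[]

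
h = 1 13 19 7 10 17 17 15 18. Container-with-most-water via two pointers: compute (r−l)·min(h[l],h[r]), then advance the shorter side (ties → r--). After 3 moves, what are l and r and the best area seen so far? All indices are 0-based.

l=0 r=8: min(1,18)*8=8 best=8 *, l++
l=1 r=8: min(13,18)*7=91 best=91 *, l++
l=2 r=8: min(19,18)*6=108 best=108 *, r--

l=2, r=7, best area=108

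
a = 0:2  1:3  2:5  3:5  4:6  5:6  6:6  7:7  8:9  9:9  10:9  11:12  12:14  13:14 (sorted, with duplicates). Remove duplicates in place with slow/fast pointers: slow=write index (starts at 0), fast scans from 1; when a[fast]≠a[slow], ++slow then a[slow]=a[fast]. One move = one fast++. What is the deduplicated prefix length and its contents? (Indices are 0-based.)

length 8; prefix = [2, 3, 5, 6, 7, 9, 12, 14]

(s=0,f=1) a[fast]=3≠a[slow]=2 write a[1]=3 → slow++,fast++
(s=1,f=2) a[fast]=5≠a[slow]=3 write a[2]=5 → slow++,fast++
(s=2,f=3) a[fast]=5=a[slow] dup → fast++
(s=2,f=4) a[fast]=6≠a[slow]=5 write a[3]=6 → slow++,fast++
(s=3,f=5) a[fast]=6=a[slow] dup → fast++
(s=3,f=6) a[fast]=6=a[slow] dup → fast++
(s=3,f=7) a[fast]=7≠a[slow]=6 write a[4]=7 → slow++,fast++
(s=4,f=8) a[fast]=9≠a[slow]=7 write a[5]=9 → slow++,fast++
(s=5,f=9) a[fast]=9=a[slow] dup → fast++
(s=5,f=10) a[fast]=9=a[slow] dup → fast++
(s=5,f=11) a[fast]=12≠a[slow]=9 write a[6]=12 → slow++,fast++
(s=6,f=12) a[fast]=14≠a[slow]=12 write a[7]=14 → slow++,fast++
(s=7,f=13) a[fast]=14=a[slow] dup → fast++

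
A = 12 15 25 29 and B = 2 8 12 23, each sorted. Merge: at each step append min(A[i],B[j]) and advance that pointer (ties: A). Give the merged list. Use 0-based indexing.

[2, 8, 12, 12, 15, 23, 25, 29]

[i=0,j=0] A[i]=12>B[j]=2 take 2 → j++
[i=0,j=1] A[i]=12>B[j]=8 take 8 → j++
[i=0,j=2] A[i]=12<=B[j]=12 take 12 → i++
[i=1,j=2] A[i]=15>B[j]=12 take 12 → j++
[i=1,j=3] A[i]=15<=B[j]=23 take 15 → i++
[i=2,j=3] A[i]=25>B[j]=23 take 23 → j++
[i=2,j=4] B done, take A[i]=25 → i++
[i=3,j=4] B done, take A[i]=29 → i++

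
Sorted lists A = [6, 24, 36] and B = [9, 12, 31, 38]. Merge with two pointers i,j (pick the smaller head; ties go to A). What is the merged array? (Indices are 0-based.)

i=0 j=0: A[i]=6<=B[j]=9 take 6, i++
i=1 j=0: A[i]=24>B[j]=9 take 9, j++
i=1 j=1: A[i]=24>B[j]=12 take 12, j++
i=1 j=2: A[i]=24<=B[j]=31 take 24, i++
i=2 j=2: A[i]=36>B[j]=31 take 31, j++
i=2 j=3: A[i]=36<=B[j]=38 take 36, i++
i=3 j=3: A done, take B[j]=38, j++

[6, 9, 12, 24, 31, 36, 38]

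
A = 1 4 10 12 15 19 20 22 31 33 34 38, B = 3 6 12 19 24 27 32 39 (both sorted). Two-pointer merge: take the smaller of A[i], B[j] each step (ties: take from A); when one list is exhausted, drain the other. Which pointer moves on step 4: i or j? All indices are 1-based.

[i=1,j=1] A[i]=1<=B[j]=3 take 1 → i++
[i=2,j=1] A[i]=4>B[j]=3 take 3 → j++
[i=2,j=2] A[i]=4<=B[j]=6 take 4 → i++
[i=3,j=2] A[i]=10>B[j]=6 take 6 → j++

j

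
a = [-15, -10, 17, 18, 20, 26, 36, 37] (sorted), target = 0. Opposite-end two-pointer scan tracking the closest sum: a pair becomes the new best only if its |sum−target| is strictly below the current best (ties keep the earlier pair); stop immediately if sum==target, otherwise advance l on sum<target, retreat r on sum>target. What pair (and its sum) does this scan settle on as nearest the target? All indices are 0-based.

[0,7] -15+37=22 d=22 * → r--
[0,6] -15+36=21 d=21 * → r--
[0,5] -15+26=11 d=11 * → r--
[0,4] -15+20=5 d=5 * → r--
[0,3] -15+18=3 d=3 * → r--
[0,2] -15+17=2 d=2 * → r--
[0,1] -15+-10=-25 d=25 → l++

pair (-15, 17) with sum 2 (|Δ|=2)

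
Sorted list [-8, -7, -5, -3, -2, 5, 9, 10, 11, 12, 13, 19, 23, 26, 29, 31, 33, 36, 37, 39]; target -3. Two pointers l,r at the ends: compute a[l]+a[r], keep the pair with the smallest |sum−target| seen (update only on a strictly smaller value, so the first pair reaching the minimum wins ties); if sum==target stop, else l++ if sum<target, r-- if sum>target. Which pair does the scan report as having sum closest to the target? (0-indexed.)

l=0 r=19: -8+39=31 d=34 *, r--
l=0 r=18: -8+37=29 d=32 *, r--
l=0 r=17: -8+36=28 d=31 *, r--
l=0 r=16: -8+33=25 d=28 *, r--
l=0 r=15: -8+31=23 d=26 *, r--
l=0 r=14: -8+29=21 d=24 *, r--
l=0 r=13: -8+26=18 d=21 *, r--
l=0 r=12: -8+23=15 d=18 *, r--
l=0 r=11: -8+19=11 d=14 *, r--
l=0 r=10: -8+13=5 d=8 *, r--
l=0 r=9: -8+12=4 d=7 *, r--
l=0 r=8: -8+11=3 d=6 *, r--
l=0 r=7: -8+10=2 d=5 *, r--
l=0 r=6: -8+9=1 d=4 *, r--
l=0 r=5: -8+5=-3 d=0 *, stop

pair (-8, 5) with sum -3 (|Δ|=0)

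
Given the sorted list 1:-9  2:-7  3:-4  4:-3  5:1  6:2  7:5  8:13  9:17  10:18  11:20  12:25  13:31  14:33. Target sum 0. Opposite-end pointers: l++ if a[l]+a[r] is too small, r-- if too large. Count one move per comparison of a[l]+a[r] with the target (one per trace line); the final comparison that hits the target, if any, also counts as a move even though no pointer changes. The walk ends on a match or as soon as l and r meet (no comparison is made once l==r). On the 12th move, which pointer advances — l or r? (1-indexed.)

l=1 r=14: -9+33=24 >0, r--
l=1 r=13: -9+31=22 >0, r--
l=1 r=12: -9+25=16 >0, r--
l=1 r=11: -9+20=11 >0, r--
l=1 r=10: -9+18=9 >0, r--
l=1 r=9: -9+17=8 >0, r--
l=1 r=8: -9+13=4 >0, r--
l=1 r=7: -9+5=-4 <0, l++
l=2 r=7: -7+5=-2 <0, l++
l=3 r=7: -4+5=1 >0, r--
l=3 r=6: -4+2=-2 <0, l++
l=4 r=6: -3+2=-1 <0, l++

l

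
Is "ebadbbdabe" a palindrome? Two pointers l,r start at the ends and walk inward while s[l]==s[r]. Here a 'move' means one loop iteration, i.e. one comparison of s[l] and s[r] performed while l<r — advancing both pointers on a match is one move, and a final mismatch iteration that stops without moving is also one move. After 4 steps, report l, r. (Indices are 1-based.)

l=5, r=6

[1,10] 'e'=='e' → l++,r--
[2,9] 'b'=='b' → l++,r--
[3,8] 'a'=='a' → l++,r--
[4,7] 'd'=='d' → l++,r--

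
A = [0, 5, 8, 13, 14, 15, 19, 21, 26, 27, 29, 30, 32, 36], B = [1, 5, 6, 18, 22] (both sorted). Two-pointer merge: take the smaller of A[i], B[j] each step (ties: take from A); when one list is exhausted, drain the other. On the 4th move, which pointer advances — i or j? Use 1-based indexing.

i=1 j=1: A[i]=0<=B[j]=1 take 0, i++
i=2 j=1: A[i]=5>B[j]=1 take 1, j++
i=2 j=2: A[i]=5<=B[j]=5 take 5, i++
i=3 j=2: A[i]=8>B[j]=5 take 5, j++

j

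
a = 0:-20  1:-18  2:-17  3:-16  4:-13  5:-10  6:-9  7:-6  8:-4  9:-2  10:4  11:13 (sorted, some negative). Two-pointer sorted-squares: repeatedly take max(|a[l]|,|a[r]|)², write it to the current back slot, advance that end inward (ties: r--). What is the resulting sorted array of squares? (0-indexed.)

[4, 16, 16, 36, 81, 100, 169, 169, 256, 289, 324, 400]

l=0 r=11: |-20|>|13| out[11]=400, l++
l=1 r=11: |-18|>|13| out[10]=324, l++
l=2 r=11: |-17|>|13| out[9]=289, l++
l=3 r=11: |-16|>|13| out[8]=256, l++
l=4 r=11: |-13|<=|13| out[7]=169, r--
l=4 r=10: |-13|>|4| out[6]=169, l++
l=5 r=10: |-10|>|4| out[5]=100, l++
l=6 r=10: |-9|>|4| out[4]=81, l++
l=7 r=10: |-6|>|4| out[3]=36, l++
l=8 r=10: |-4|<=|4| out[2]=16, r--
l=8 r=9: |-4|>|-2| out[1]=16, l++
l=9 r=9: |-2|<=|-2| out[0]=4, r--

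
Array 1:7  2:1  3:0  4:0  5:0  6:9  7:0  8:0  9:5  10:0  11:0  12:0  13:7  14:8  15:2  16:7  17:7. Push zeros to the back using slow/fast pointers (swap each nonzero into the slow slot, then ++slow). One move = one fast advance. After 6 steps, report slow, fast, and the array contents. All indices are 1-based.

slow=4, fast=7, a=[7, 1, 9, 0, 0, 0, 0, 0, 5, 0, 0, 0, 7, 8, 2, 7, 7]

slow=1 fast=1: a[fast]=7≠0 swap→a[1]=7, slow++,fast++
slow=2 fast=2: a[fast]=1≠0 swap→a[2]=1, slow++,fast++
slow=3 fast=3: a[fast]=0, fast++
slow=3 fast=4: a[fast]=0, fast++
slow=3 fast=5: a[fast]=0, fast++
slow=3 fast=6: a[fast]=9≠0 swap→a[3]=9, slow++,fast++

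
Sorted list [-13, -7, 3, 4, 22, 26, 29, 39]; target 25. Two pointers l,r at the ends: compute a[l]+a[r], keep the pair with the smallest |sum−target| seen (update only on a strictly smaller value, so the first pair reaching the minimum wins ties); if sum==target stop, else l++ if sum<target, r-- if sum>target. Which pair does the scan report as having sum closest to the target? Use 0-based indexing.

l=0 r=7: -13+39=26 d=1 *, r--
l=0 r=6: -13+29=16 d=9, l++
l=1 r=6: -7+29=22 d=3, l++
l=2 r=6: 3+29=32 d=7, r--
l=2 r=5: 3+26=29 d=4, r--
l=2 r=4: 3+22=25 d=0 *, stop

pair (3, 22) with sum 25 (|Δ|=0)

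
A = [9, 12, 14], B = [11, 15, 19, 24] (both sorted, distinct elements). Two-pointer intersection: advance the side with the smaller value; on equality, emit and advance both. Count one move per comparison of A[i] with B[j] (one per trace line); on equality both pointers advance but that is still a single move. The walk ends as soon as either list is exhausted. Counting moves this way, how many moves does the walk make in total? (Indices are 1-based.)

4 moves

i=1 j=1: 9<11, i++
i=2 j=1: 12>11, j++
i=2 j=2: 12<15, i++
i=3 j=2: 14<15, i++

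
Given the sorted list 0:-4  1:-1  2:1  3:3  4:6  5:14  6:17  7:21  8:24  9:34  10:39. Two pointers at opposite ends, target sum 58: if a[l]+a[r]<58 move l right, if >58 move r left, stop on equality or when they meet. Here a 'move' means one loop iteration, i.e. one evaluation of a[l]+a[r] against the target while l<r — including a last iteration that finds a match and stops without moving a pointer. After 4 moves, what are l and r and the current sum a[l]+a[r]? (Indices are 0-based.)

[0,10] -4+39=35 <58 → l++
[1,10] -1+39=38 <58 → l++
[2,10] 1+39=40 <58 → l++
[3,10] 3+39=42 <58 → l++

l=4, r=10, sum=45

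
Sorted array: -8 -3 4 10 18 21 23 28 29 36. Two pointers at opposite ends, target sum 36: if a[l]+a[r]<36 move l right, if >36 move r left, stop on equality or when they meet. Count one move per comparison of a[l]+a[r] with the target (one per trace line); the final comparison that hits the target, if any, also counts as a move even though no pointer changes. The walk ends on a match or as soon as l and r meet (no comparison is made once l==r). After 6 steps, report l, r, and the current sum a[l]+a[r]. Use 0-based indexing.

[0,9] -8+36=28 <36 → l++
[1,9] -3+36=33 <36 → l++
[2,9] 4+36=40 >36 → r--
[2,8] 4+29=33 <36 → l++
[3,8] 10+29=39 >36 → r--
[3,7] 10+28=38 >36 → r--

l=3, r=6, sum=33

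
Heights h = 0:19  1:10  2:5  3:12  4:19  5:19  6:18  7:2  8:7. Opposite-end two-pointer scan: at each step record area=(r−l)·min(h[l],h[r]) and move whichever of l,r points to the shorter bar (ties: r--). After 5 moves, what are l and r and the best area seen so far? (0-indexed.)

l=0, r=3, best area=108

[0,8] min(19,7)*8=56 best=56 * → r--
[0,7] min(19,2)*7=14 best=56 → r--
[0,6] min(19,18)*6=108 best=108 * → r--
[0,5] min(19,19)*5=95 best=108 → r--
[0,4] min(19,19)*4=76 best=108 → r--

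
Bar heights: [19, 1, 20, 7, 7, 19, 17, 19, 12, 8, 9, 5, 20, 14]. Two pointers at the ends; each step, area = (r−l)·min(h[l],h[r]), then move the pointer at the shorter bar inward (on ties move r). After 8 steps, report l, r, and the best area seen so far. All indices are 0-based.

[0,13] min(19,14)*13=182 best=182 * → r--
[0,12] min(19,20)*12=228 best=228 * → l++
[1,12] min(1,20)*11=11 best=228 → l++
[2,12] min(20,20)*10=200 best=228 → r--
[2,11] min(20,5)*9=45 best=228 → r--
[2,10] min(20,9)*8=72 best=228 → r--
[2,9] min(20,8)*7=56 best=228 → r--
[2,8] min(20,12)*6=72 best=228 → r--

l=2, r=7, best area=228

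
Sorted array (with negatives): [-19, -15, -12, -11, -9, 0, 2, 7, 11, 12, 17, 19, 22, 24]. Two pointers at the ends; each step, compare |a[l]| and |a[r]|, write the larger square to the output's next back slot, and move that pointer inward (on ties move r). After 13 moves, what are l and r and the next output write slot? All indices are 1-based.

l=6, r=6, next write slot=1

l=1 r=14: |-19|<=|24| out[14]=576, r--
l=1 r=13: |-19|<=|22| out[13]=484, r--
l=1 r=12: |-19|<=|19| out[12]=361, r--
l=1 r=11: |-19|>|17| out[11]=361, l++
l=2 r=11: |-15|<=|17| out[10]=289, r--
l=2 r=10: |-15|>|12| out[9]=225, l++
l=3 r=10: |-12|<=|12| out[8]=144, r--
l=3 r=9: |-12|>|11| out[7]=144, l++
l=4 r=9: |-11|<=|11| out[6]=121, r--
l=4 r=8: |-11|>|7| out[5]=121, l++
l=5 r=8: |-9|>|7| out[4]=81, l++
l=6 r=8: |0|<=|7| out[3]=49, r--
l=6 r=7: |0|<=|2| out[2]=4, r--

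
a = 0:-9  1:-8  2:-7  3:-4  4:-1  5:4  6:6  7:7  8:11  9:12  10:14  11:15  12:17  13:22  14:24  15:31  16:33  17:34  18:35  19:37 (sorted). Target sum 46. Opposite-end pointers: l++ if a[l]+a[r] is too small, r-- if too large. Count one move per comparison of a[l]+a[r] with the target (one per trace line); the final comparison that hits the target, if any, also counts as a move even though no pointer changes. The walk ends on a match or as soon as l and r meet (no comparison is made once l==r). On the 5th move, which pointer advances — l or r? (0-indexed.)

l=0 r=19: -9+37=28 <46, l++
l=1 r=19: -8+37=29 <46, l++
l=2 r=19: -7+37=30 <46, l++
l=3 r=19: -4+37=33 <46, l++
l=4 r=19: -1+37=36 <46, l++

l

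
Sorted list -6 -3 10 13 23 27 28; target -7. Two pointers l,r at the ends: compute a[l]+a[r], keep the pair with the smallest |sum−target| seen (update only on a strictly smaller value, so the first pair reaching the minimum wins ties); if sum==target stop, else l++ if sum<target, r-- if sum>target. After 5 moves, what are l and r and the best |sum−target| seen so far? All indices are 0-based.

[0,6] -6+28=22 d=29 * → r--
[0,5] -6+27=21 d=28 * → r--
[0,4] -6+23=17 d=24 * → r--
[0,3] -6+13=7 d=14 * → r--
[0,2] -6+10=4 d=11 * → r--

l=0, r=1, best |Δ|=11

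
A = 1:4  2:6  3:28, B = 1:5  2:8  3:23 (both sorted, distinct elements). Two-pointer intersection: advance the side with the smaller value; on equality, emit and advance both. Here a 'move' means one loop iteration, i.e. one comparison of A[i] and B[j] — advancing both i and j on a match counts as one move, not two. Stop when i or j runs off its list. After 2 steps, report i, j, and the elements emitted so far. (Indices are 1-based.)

i=2, j=2, emitted=[]

[i=1,j=1] 4<5 → i++
[i=2,j=1] 6>5 → j++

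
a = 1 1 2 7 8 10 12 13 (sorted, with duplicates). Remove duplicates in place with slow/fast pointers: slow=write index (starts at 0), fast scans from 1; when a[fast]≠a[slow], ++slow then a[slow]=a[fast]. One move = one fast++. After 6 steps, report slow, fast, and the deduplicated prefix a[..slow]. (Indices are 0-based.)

(s=0,f=1) a[fast]=1=a[slow] dup → fast++
(s=0,f=2) a[fast]=2≠a[slow]=1 write a[1]=2 → slow++,fast++
(s=1,f=3) a[fast]=7≠a[slow]=2 write a[2]=7 → slow++,fast++
(s=2,f=4) a[fast]=8≠a[slow]=7 write a[3]=8 → slow++,fast++
(s=3,f=5) a[fast]=10≠a[slow]=8 write a[4]=10 → slow++,fast++
(s=4,f=6) a[fast]=12≠a[slow]=10 write a[5]=12 → slow++,fast++

slow=5, fast=7, prefix=[1, 2, 7, 8, 10, 12]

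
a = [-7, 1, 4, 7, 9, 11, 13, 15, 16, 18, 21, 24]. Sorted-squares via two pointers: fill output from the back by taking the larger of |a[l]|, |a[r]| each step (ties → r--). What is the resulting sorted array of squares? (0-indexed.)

[1, 16, 49, 49, 81, 121, 169, 225, 256, 324, 441, 576]

[0,11] |-7|<=|24| out[11]=576 → r--
[0,10] |-7|<=|21| out[10]=441 → r--
[0,9] |-7|<=|18| out[9]=324 → r--
[0,8] |-7|<=|16| out[8]=256 → r--
[0,7] |-7|<=|15| out[7]=225 → r--
[0,6] |-7|<=|13| out[6]=169 → r--
[0,5] |-7|<=|11| out[5]=121 → r--
[0,4] |-7|<=|9| out[4]=81 → r--
[0,3] |-7|<=|7| out[3]=49 → r--
[0,2] |-7|>|4| out[2]=49 → l++
[1,2] |1|<=|4| out[1]=16 → r--
[1,1] |1|<=|1| out[0]=1 → r--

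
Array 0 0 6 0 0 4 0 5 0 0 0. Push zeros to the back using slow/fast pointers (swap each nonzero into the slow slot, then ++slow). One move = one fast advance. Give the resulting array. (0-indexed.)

[6, 4, 5, 0, 0, 0, 0, 0, 0, 0, 0]

slow=0 fast=0: a[fast]=0, fast++
slow=0 fast=1: a[fast]=0, fast++
slow=0 fast=2: a[fast]=6≠0 swap→a[0]=6, slow++,fast++
slow=1 fast=3: a[fast]=0, fast++
slow=1 fast=4: a[fast]=0, fast++
slow=1 fast=5: a[fast]=4≠0 swap→a[1]=4, slow++,fast++
slow=2 fast=6: a[fast]=0, fast++
slow=2 fast=7: a[fast]=5≠0 swap→a[2]=5, slow++,fast++
slow=3 fast=8: a[fast]=0, fast++
slow=3 fast=9: a[fast]=0, fast++
slow=3 fast=10: a[fast]=0, fast++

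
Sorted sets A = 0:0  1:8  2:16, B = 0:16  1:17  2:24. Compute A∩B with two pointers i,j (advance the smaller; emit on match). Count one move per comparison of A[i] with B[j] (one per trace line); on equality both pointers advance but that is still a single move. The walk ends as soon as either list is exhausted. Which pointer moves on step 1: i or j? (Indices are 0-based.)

i

[i=0,j=0] 0<16 → i++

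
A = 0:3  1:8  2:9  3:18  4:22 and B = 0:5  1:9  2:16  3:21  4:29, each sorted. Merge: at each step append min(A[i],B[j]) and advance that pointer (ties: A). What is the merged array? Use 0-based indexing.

[3, 5, 8, 9, 9, 16, 18, 21, 22, 29]

[i=0,j=0] A[i]=3<=B[j]=5 take 3 → i++
[i=1,j=0] A[i]=8>B[j]=5 take 5 → j++
[i=1,j=1] A[i]=8<=B[j]=9 take 8 → i++
[i=2,j=1] A[i]=9<=B[j]=9 take 9 → i++
[i=3,j=1] A[i]=18>B[j]=9 take 9 → j++
[i=3,j=2] A[i]=18>B[j]=16 take 16 → j++
[i=3,j=3] A[i]=18<=B[j]=21 take 18 → i++
[i=4,j=3] A[i]=22>B[j]=21 take 21 → j++
[i=4,j=4] A[i]=22<=B[j]=29 take 22 → i++
[i=5,j=4] A done, take B[j]=29 → j++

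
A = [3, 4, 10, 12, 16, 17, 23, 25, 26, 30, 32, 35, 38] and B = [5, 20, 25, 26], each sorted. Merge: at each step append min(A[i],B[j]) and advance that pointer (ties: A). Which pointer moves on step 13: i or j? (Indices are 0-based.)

j

i=0 j=0: A[i]=3<=B[j]=5 take 3, i++
i=1 j=0: A[i]=4<=B[j]=5 take 4, i++
i=2 j=0: A[i]=10>B[j]=5 take 5, j++
i=2 j=1: A[i]=10<=B[j]=20 take 10, i++
i=3 j=1: A[i]=12<=B[j]=20 take 12, i++
i=4 j=1: A[i]=16<=B[j]=20 take 16, i++
i=5 j=1: A[i]=17<=B[j]=20 take 17, i++
i=6 j=1: A[i]=23>B[j]=20 take 20, j++
i=6 j=2: A[i]=23<=B[j]=25 take 23, i++
i=7 j=2: A[i]=25<=B[j]=25 take 25, i++
i=8 j=2: A[i]=26>B[j]=25 take 25, j++
i=8 j=3: A[i]=26<=B[j]=26 take 26, i++
i=9 j=3: A[i]=30>B[j]=26 take 26, j++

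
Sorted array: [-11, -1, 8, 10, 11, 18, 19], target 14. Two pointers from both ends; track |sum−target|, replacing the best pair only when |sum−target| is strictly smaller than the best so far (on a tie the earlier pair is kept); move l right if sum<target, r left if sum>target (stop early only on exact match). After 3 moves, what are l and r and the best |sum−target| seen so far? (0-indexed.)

[0,6] -11+19=8 d=6 * → l++
[1,6] -1+19=18 d=4 * → r--
[1,5] -1+18=17 d=3 * → r--

l=1, r=4, best |Δ|=3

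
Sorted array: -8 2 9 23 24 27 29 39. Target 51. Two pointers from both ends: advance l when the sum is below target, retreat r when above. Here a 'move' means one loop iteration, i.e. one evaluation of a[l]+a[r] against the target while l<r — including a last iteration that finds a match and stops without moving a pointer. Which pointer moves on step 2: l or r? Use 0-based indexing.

l

l=0 r=7: -8+39=31 <51, l++
l=1 r=7: 2+39=41 <51, l++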